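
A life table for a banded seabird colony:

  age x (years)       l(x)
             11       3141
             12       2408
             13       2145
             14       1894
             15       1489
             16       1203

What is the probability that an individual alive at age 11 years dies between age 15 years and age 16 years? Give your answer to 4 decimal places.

This is the probability of reaching 15 but not 16, conditional on being alive at 11: (l(15) − l(16)) / l(11).
= (1489 − 1203) / 3141 = 286 / 3141 = 0.091054.

0.0911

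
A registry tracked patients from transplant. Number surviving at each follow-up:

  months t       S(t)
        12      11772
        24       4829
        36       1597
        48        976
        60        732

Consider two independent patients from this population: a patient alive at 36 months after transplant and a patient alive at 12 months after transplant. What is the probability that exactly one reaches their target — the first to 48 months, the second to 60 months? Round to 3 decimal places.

0.597

p₁ = S(48)/S(36) = 976/1597 = 0.611146; p₂ = S(60)/S(12) = 732/11772 = 0.062181.
P(exactly one) = p₁(1−p₂) + (1−p₁)p₂ = 0.573144 + 0.024179 = 0.597324.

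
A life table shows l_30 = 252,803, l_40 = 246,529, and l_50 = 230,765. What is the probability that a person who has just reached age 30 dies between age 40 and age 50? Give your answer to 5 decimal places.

0.06236

This is the probability of reaching 40 but not 50, conditional on being alive at 30: (l_40 − l_50) / l_30.
= (246,529 − 230,765) / 252,803 = 15,764 / 252,803 = 0.062357.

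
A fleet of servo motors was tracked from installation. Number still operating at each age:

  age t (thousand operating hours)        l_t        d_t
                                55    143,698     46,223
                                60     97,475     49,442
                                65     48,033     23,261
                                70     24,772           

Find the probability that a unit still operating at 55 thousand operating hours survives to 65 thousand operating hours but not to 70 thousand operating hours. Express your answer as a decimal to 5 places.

This is the probability of reaching 65 but not 70, conditional on being operational at 55: (l_65 − l_70) / l_55.
= (48,033 − 24,772) / 143,698 = 23,261 / 143,698 = 0.161874.

0.16187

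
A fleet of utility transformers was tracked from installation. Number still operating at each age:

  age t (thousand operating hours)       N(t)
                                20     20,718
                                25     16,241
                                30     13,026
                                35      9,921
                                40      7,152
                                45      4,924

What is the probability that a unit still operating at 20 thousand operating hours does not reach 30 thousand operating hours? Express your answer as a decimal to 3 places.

0.371

P(fail before 30 | operational at 20) = 1 − N(30)/N(20) = 1 − 13,026/20,718 = (7,692)/20,718 = 0.371271.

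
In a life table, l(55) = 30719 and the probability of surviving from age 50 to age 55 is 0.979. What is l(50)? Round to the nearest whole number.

l(50) = l(55) / p = 30719 / 0.979 = 31378.

31378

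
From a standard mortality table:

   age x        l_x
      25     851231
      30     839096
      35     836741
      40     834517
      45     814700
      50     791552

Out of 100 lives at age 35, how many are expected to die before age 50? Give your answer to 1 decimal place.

The relevant probability is 1 − 791552/836741 = 0.054006.
Expected number = 100 × 0.054006 = 5.4.

5.4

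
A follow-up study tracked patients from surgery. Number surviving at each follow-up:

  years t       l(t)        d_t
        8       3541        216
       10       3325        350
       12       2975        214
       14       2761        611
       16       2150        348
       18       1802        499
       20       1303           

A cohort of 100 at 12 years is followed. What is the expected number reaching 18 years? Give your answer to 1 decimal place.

The relevant probability is 1802/2975 = 0.605714.
Expected number = 100 × 0.605714 = 60.6.

60.6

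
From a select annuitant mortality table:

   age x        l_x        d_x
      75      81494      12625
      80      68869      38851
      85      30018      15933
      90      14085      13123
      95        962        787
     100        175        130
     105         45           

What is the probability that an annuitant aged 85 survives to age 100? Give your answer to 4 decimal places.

We want 15p85 = l_100/l_85.
The conditional survival probability is l_100/l_85 = 175/30018 = 0.005830.

0.0058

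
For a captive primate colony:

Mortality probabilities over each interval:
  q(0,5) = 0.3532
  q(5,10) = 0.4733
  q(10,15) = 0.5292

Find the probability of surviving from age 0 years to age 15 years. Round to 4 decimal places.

0.1604

Survival from 0 to 15 is the product of surviving each interval: (1 − 0.3532) × (1 − 0.4733) × (1 − 0.5292).
= 0.6468 × 0.5267 × 0.4708 = 0.160387.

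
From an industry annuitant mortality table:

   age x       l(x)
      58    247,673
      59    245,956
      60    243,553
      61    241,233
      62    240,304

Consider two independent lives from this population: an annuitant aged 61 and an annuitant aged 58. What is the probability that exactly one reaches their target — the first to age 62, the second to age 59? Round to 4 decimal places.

p₁ = l(62)/l(61) = 240,304/241,233 = 0.996149; p₂ = l(59)/l(58) = 245,956/247,673 = 0.993067.
P(exactly one) = p₁(1−p₂) + (1−p₁)p₂ = 0.006906 + 0.003824 = 0.010731.

0.0107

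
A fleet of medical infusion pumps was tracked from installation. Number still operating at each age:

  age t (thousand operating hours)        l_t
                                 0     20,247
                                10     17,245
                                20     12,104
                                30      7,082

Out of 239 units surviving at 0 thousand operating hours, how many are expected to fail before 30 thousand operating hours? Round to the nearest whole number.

The relevant probability is 1 − 7,082/20,247 = 0.650220.
Expected number = 239 × 0.650220 = 155.

155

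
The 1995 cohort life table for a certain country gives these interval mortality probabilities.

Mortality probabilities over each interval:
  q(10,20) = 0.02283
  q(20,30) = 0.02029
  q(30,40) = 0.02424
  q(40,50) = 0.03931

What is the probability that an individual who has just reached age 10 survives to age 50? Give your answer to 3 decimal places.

Survival from 10 to 50 is the product of surviving each interval: (1 − 0.02283) × (1 − 0.02029) × (1 − 0.02424) × (1 − 0.03931).
= 0.97717 × 0.97971 × 0.97576 × 0.96069 = 0.897416.

0.897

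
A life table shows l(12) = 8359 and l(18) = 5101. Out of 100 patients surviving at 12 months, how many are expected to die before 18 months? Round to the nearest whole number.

The relevant probability is 1 − 5101/8359 = 0.389760.
Expected number = 100 × 0.389760 = 39.

39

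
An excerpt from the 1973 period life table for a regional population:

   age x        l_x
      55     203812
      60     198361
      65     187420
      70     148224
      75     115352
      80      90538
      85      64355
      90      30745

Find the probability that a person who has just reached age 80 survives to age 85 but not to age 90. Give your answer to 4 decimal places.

0.3712

We want 5|5q80 = (l_85 − l_90)/l_80.
This is the probability of reaching 85 but not 90, conditional on being alive at 80: (l_85 − l_90) / l_80.
= (64355 − 30745) / 90538 = 33610 / 90538 = 0.371225.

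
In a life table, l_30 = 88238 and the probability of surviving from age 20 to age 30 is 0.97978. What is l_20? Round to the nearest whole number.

l_20 = l_30 / p = 88238 / 0.97978 = 90059.

90059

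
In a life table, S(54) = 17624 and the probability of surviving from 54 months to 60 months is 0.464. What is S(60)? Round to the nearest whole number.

S(60) = S(54) × p = 17624 × 0.464 = 8178.

8178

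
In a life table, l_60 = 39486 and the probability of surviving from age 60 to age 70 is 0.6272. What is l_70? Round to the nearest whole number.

24766

l_70 = l_60 × p = 39486 × 0.6272 = 24766.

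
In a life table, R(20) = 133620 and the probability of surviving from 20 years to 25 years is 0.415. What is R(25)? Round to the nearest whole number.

55452

R(25) = R(20) × p = 133620 × 0.415 = 55452.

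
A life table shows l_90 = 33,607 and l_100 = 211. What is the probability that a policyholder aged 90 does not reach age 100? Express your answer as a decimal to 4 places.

P(die before 100 | alive at 90) = 1 − l_100/l_90 = 1 − 211/33,607 = (33,396)/33,607 = 0.993722.

0.9937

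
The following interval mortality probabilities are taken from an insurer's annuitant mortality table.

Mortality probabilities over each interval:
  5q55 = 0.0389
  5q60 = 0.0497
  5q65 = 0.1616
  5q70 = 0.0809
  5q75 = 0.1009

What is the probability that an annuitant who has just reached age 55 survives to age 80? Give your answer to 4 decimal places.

Chaining the interval survival probabilities: (1 − 0.0389) × (1 − 0.0497) × (1 − 0.1616) × (1 − 0.0809) × (1 − 0.1009).
= 0.9611 × 0.9503 × 0.8384 × 0.9191 × 0.8991 = 0.632778.

0.6328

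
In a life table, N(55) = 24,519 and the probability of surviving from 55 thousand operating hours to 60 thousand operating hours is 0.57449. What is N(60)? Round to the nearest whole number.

14086

N(60) = N(55) × p = 24,519 × 0.57449 = 14086.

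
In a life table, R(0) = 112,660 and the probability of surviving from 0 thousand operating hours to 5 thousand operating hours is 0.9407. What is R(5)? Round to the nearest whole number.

105979

R(5) = R(0) × p = 112,660 × 0.9407 = 105979.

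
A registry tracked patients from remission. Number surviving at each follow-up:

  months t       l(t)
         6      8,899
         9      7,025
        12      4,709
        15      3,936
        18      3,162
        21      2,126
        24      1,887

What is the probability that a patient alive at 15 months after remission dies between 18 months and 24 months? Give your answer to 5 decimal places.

0.32393

This is the probability of reaching 18 but not 24, conditional on being alive at 15: (l(18) − l(24)) / l(15).
= (3,162 − 1,887) / 3,936 = 1,275 / 3,936 = 0.323933.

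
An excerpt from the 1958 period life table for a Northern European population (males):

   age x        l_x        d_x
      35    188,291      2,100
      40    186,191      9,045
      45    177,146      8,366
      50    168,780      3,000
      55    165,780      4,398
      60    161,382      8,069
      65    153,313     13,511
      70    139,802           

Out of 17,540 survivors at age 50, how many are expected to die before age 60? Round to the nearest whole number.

The relevant probability is 1 − 161,382/168,780 = 0.043832.
Expected number = 17,540 × 0.043832 = 769.

769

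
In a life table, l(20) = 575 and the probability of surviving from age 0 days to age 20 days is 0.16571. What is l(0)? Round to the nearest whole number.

l(0) = l(20) / p = 575 / 0.16571 = 3470.

3470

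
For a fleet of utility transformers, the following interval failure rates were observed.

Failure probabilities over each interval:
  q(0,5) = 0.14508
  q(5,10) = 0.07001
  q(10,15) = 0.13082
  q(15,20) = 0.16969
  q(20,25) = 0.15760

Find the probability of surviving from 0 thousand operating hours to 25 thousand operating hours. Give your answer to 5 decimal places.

The overall survival probability is (1 − 0.14508) × (1 − 0.07001) × (1 − 0.13082) × (1 − 0.16969) × (1 − 0.15760).
= 0.85492 × 0.92999 × 0.86918 × 0.83031 × 0.84240 = 0.483362.

0.48336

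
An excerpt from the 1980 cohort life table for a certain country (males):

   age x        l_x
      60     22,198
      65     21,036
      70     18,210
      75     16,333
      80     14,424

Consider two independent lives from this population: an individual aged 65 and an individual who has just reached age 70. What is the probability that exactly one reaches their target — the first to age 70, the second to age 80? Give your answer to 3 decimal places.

p₁ = l_70/l_65 = 18,210/21,036 = 0.865659; p₂ = l_80/l_70 = 14,424/18,210 = 0.792092.
P(exactly one) = p₁(1−p₂) + (1−p₁)p₂ = 0.179977 + 0.106410 = 0.286388.

0.286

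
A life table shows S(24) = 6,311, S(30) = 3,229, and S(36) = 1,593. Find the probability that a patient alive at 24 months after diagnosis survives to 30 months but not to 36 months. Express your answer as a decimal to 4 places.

0.2592

This is the probability of reaching 30 but not 36, conditional on being alive at 24: (S(30) − S(36)) / S(24).
= (3,229 − 1,593) / 6,311 = 1,636 / 6,311 = 0.259230.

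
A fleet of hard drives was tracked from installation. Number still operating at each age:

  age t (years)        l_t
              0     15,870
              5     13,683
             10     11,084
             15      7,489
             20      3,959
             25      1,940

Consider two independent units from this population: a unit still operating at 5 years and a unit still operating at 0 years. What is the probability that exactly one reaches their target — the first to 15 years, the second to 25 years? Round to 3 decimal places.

p₁ = l_15/l_5 = 7,489/13,683 = 0.547321; p₂ = l_25/l_0 = 1,940/15,870 = 0.122243.
P(exactly one) = p₁(1−p₂) + (1−p₁)p₂ = 0.480415 + 0.055337 = 0.535752.

0.536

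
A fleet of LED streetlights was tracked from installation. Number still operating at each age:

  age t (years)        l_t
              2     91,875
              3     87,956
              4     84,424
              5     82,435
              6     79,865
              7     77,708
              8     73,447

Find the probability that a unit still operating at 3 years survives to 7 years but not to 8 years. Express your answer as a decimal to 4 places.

This is the probability of reaching 7 but not 8, conditional on being operational at 3: (l_7 − l_8) / l_3.
= (77,708 − 73,447) / 87,956 = 4,261 / 87,956 = 0.048445.

0.0484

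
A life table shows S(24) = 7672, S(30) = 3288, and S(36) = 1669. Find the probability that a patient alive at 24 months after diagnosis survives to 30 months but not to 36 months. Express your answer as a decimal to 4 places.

0.2110

This is the probability of reaching 30 but not 36, conditional on being alive at 24: (S(30) − S(36)) / S(24).
= (3288 − 1669) / 7672 = 1619 / 7672 = 0.211027.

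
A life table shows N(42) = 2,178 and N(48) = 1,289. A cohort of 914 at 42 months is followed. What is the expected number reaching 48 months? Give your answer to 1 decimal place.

540.9

The relevant probability is 1,289/2,178 = 0.591827.
Expected number = 914 × 0.591827 = 540.9.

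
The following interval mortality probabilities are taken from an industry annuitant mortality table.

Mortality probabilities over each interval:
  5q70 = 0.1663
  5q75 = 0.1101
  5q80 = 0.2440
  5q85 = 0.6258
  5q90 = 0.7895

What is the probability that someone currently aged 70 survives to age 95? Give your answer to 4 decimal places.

0.0442

The overall survival probability is (1 − 0.1663) × (1 − 0.1101) × (1 − 0.2440) × (1 − 0.6258) × (1 − 0.7895).
= 0.8337 × 0.8899 × 0.7560 × 0.3742 × 0.2105 = 0.044180.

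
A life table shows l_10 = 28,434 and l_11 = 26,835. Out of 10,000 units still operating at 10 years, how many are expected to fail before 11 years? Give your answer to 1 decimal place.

The relevant probability is 1 − 26,835/28,434 = 0.056235.
Expected number = 10,000 × 0.056235 = 562.4.

562.4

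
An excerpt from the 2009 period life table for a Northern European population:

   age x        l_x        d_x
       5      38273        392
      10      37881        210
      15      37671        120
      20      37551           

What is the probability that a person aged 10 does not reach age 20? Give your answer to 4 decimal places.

0.0087

P(die before 20 | alive at 10) = 1 − l_20/l_10 = 1 − 37551/37881 = (330)/37881 = 0.008711.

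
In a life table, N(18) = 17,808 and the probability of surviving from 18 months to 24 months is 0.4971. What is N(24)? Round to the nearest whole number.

8852

N(24) = N(18) × p = 17,808 × 0.4971 = 8852.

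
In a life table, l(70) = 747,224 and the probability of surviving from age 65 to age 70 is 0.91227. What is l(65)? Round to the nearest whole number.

819082

l(65) = l(70) / p = 747,224 / 0.91227 = 819082.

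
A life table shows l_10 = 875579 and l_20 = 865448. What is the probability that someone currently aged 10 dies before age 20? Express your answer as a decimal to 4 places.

0.0116

P(die before 20 | alive at 10) = 1 − l_20/l_10 = 1 − 865448/875579 = (10131)/875579 = 0.011571.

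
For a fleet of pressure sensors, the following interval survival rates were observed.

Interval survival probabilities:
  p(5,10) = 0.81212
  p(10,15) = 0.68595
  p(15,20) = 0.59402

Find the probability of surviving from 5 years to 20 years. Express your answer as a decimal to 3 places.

The overall survival probability is 0.81212 × 0.68595 × 0.59402.
= 0.330913.

0.331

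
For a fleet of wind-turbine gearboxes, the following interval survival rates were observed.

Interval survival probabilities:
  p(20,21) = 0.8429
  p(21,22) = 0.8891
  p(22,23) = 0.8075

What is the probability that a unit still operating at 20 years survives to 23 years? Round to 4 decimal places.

Survival from 20 to 23 is the product of surviving each interval: 0.8429 × 0.8891 × 0.8075.
= 0.605159.

0.6052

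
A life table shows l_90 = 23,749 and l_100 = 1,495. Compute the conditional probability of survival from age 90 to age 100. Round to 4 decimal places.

0.0630

The conditional survival probability is l_100/l_90 = 1,495/23,749 = 0.062950.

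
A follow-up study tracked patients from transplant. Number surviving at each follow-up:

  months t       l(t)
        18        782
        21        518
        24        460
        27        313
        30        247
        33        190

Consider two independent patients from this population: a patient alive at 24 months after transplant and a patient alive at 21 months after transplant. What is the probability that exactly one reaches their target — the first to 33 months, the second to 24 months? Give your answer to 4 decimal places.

0.5675

p₁ = l(33)/l(24) = 190/460 = 0.413043; p₂ = l(24)/l(21) = 460/518 = 0.888031.
P(exactly one) = p₁(1−p₂) + (1−p₁)p₂ = 0.046248 + 0.521236 = 0.567484.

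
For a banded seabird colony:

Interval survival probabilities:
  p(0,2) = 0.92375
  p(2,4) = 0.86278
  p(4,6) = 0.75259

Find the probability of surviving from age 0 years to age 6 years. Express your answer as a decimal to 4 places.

0.5998

Survival from 0 to 6 is the product of surviving each interval: 0.92375 × 0.86278 × 0.75259.
= 0.599809.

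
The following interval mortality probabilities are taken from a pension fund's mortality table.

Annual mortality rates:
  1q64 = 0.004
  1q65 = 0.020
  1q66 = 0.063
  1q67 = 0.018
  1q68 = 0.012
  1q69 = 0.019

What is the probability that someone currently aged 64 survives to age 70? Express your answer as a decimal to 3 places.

The overall survival probability is (1 − 0.004) × (1 − 0.020) × (1 − 0.063) × (1 − 0.018) × (1 − 0.012) × (1 − 0.019).
= 0.996 × 0.980 × 0.937 × 0.982 × 0.988 × 0.981 = 0.870487.

0.870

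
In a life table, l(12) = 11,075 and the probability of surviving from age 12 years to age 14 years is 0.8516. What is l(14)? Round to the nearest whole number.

l(14) = l(12) × p = 11,075 × 0.8516 = 9431.

9431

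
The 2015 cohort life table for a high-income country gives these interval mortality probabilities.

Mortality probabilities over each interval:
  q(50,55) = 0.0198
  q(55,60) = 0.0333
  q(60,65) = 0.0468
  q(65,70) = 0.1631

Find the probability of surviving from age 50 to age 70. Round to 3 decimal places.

Survival from 50 to 70 is the product of surviving each interval: (1 − 0.0198) × (1 − 0.0333) × (1 − 0.0468) × (1 − 0.1631).
= 0.9802 × 0.9667 × 0.9532 × 0.8369 = 0.755899.

0.756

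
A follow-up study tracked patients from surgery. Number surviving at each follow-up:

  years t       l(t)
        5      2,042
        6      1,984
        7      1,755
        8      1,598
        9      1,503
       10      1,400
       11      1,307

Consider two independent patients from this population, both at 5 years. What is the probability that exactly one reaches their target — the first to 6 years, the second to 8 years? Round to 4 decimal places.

p₁ = l(6)/l(5) = 1,984/2,042 = 0.971596; p₂ = l(8)/l(5) = 1,598/2,042 = 0.782566.
P(exactly one) = p₁(1−p₂) + (1−p₁)p₂ = 0.211258 + 0.022228 = 0.233486.

0.2335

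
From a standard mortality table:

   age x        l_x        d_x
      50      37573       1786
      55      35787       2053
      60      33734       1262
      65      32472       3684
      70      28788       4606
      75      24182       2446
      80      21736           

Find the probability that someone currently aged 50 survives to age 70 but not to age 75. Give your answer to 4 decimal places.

0.1226

We want 20|5q50 = (l_70 − l_75)/l_50.
This is the probability of reaching 70 but not 75, conditional on being alive at 50: (l_70 − l_75) / l_50.
= (28788 − 24182) / 37573 = 4606 / 37573 = 0.122588.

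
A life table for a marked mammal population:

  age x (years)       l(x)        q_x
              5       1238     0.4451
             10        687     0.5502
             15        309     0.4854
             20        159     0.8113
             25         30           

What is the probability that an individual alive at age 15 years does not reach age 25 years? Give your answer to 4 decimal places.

0.9029

P(die before 25 | alive at 15) = 1 − l(25)/l(15) = 1 − 30/309 = (279)/309 = 0.902913.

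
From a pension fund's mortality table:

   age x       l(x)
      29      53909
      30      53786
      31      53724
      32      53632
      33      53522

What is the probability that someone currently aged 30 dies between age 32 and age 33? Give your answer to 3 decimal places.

0.002

This is the probability of reaching 32 but not 33, conditional on being alive at 30: (l(32) − l(33)) / l(30).
= (53632 − 53522) / 53786 = 110 / 53786 = 0.002045.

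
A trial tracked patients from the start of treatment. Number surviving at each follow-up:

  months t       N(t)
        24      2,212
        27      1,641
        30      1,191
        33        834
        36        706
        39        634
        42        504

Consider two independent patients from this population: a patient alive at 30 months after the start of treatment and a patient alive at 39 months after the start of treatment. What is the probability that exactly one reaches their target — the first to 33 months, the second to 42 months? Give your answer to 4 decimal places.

p₁ = N(33)/N(30) = 834/1,191 = 0.700252; p₂ = N(42)/N(39) = 504/634 = 0.794953.
P(exactly one) = p₁(1−p₂) + (1−p₁)p₂ = 0.143585 + 0.238286 = 0.381870.

0.3819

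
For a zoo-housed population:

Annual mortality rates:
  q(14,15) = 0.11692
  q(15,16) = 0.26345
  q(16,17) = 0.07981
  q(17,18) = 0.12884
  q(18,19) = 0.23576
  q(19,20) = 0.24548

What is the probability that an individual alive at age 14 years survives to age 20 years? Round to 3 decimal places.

0.301

P(survive 14→20) = (1 − 0.11692) × (1 − 0.26345) × (1 − 0.07981) × (1 − 0.12884) × (1 − 0.23576) × (1 − 0.24548).
= 0.88308 × 0.73655 × 0.92019 × 0.87116 × 0.76424 × 0.75452 = 0.300662.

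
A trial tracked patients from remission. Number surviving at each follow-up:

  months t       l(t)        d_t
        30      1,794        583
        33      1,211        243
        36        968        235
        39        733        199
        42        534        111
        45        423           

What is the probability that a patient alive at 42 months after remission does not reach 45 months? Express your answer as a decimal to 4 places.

0.2079

P(die before 45 | alive at 42) = 1 − l(45)/l(42) = 1 − 423/534 = (111)/534 = 0.207865.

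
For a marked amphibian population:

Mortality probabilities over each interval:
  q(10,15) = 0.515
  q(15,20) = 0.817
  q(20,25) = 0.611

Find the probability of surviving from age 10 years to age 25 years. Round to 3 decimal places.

Chaining the interval survival probabilities: (1 − 0.515) × (1 − 0.817) × (1 − 0.611).
= 0.485 × 0.183 × 0.389 = 0.034526.

0.035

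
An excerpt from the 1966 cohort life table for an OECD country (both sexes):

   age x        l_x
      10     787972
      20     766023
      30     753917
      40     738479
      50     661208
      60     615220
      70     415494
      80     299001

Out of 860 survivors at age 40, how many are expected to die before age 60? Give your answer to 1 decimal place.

The relevant probability is 1 − 615220/738479 = 0.166909.
Expected number = 860 × 0.166909 = 143.5.

143.5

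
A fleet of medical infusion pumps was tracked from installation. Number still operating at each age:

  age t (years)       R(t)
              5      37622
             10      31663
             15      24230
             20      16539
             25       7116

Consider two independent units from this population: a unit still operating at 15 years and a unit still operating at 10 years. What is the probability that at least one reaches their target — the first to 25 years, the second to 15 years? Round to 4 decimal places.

p₁ = R(25)/R(15) = 7116/24230 = 0.293686; p₂ = R(15)/R(10) = 24230/31663 = 0.765247.
P(at least one) = 1 − (1−p₁)(1−p₂) = 1 − 0.706314 × 0.234753 = 0.834191.

0.8342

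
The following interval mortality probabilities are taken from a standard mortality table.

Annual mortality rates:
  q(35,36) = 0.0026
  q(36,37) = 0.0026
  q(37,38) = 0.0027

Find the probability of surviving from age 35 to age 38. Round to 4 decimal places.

The overall survival probability is (1 − 0.0026) × (1 − 0.0026) × (1 − 0.0027).
= 0.9974 × 0.9974 × 0.9973 = 0.992121.

0.9921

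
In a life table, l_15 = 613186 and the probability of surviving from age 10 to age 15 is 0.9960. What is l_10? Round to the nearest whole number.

615649

l_10 = l_15 / p = 613186 / 0.9960 = 615649.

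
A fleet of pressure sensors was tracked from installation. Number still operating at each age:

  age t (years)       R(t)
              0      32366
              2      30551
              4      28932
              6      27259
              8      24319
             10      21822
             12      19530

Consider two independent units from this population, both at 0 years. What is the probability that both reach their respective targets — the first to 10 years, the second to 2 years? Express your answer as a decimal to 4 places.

0.6364

p₁ = R(10)/R(0) = 21822/32366 = 0.674226; p₂ = R(2)/R(0) = 30551/32366 = 0.943923.
P(both) = p₁ × p₂ = 0.674226 × 0.943923 = 0.636417.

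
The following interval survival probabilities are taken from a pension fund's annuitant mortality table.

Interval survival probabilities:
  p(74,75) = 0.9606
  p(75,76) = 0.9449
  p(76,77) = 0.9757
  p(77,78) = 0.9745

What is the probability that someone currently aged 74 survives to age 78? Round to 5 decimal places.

0.86303

Chaining the interval survival probabilities: 0.9606 × 0.9449 × 0.9757 × 0.9745.
= 0.863031.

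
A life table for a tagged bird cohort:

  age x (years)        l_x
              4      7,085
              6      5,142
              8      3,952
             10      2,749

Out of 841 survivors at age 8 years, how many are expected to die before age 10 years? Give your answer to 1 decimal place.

The relevant probability is 1 − 2,749/3,952 = 0.304403.
Expected number = 841 × 0.304403 = 256.0.

256.0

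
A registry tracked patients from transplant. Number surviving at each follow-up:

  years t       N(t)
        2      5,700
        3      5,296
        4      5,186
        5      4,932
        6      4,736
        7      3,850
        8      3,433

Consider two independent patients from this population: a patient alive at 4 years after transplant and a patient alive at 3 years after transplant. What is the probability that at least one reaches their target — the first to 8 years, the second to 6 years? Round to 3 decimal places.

p₁ = N(8)/N(4) = 3,433/5,186 = 0.661975; p₂ = N(6)/N(3) = 4,736/5,296 = 0.894260.
P(at least one) = 1 − (1−p₁)(1−p₂) = 1 − 0.338025 × 0.105740 = 0.964257.

0.964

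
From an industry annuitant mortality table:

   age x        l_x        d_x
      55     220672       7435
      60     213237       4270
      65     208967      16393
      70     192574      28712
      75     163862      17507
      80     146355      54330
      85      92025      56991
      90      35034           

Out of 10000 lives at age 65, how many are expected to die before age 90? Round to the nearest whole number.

The relevant probability is 1 − 35034/208967 = 0.832347.
Expected number = 10000 × 0.832347 = 8323.

8323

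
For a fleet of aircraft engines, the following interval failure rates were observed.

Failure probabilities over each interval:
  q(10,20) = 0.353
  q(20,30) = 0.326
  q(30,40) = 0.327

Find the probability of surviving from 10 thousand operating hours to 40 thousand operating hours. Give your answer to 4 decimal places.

0.2935

P(survive 10→40) = (1 − 0.353) × (1 − 0.326) × (1 − 0.327).
= 0.647 × 0.674 × 0.673 = 0.293480.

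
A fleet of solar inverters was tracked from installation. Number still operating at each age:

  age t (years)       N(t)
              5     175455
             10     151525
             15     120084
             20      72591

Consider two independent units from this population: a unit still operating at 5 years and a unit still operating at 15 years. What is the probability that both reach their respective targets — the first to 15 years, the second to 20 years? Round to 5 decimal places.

0.41373

p₁ = N(15)/N(5) = 120084/175455 = 0.684415; p₂ = N(20)/N(15) = 72591/120084 = 0.604502.
P(both) = p₁ × p₂ = 0.684415 × 0.604502 = 0.413730.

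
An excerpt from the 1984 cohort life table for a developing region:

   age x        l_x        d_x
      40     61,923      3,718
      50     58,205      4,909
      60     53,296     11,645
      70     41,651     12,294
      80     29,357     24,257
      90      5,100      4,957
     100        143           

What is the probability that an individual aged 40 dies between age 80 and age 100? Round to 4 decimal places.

We want 40|20q40 = (l_80 − l_100)/l_40.
This is the probability of reaching 80 but not 100, conditional on being alive at 40: (l_80 − l_100) / l_40.
= (29,357 − 143) / 61,923 = 29,214 / 61,923 = 0.471779.

0.4718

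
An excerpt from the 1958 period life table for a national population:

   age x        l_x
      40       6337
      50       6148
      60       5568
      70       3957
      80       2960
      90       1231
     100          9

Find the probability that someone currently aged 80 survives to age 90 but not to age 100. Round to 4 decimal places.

We want 10|10q80 = (l_90 − l_100)/l_80.
This is the probability of reaching 90 but not 100, conditional on being alive at 80: (l_90 − l_100) / l_80.
= (1231 − 9) / 2960 = 1222 / 2960 = 0.412838.

0.4128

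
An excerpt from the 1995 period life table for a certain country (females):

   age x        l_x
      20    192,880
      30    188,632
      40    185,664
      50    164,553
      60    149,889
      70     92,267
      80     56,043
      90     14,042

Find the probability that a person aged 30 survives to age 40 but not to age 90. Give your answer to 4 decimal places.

We want 10|50q30 = (l_40 − l_90)/l_30.
This is the probability of reaching 40 but not 90, conditional on being alive at 30: (l_40 − l_90) / l_30.
= (185,664 − 14,042) / 188,632 = 171,622 / 188,632 = 0.909824.

0.9098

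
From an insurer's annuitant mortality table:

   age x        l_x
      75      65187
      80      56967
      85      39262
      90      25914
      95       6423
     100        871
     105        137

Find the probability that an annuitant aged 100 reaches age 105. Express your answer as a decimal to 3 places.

We want 5p100 = l_105/l_100.
The conditional survival probability is l_105/l_100 = 137/871 = 0.157290.

0.157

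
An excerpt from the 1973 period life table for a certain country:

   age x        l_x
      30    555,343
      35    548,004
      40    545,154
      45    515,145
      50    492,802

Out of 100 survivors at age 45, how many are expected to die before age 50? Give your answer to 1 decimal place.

4.3

The relevant probability is 1 − 492,802/515,145 = 0.043372.
Expected number = 100 × 0.043372 = 4.3.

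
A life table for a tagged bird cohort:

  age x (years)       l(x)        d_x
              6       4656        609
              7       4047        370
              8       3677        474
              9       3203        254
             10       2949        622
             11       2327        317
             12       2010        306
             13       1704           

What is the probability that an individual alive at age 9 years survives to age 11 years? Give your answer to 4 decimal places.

0.7265

The conditional survival probability is l(11)/l(9) = 2327/3203 = 0.726506.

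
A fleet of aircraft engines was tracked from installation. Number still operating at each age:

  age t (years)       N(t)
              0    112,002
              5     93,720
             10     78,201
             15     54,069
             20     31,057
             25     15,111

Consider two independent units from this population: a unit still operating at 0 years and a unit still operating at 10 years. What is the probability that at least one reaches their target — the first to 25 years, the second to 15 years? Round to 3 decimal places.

0.733

p₁ = N(25)/N(0) = 15,111/112,002 = 0.134917; p₂ = N(15)/N(10) = 54,069/78,201 = 0.691411.
P(at least one) = 1 − (1−p₁)(1−p₂) = 1 − 0.865083 × 0.308589 = 0.733045.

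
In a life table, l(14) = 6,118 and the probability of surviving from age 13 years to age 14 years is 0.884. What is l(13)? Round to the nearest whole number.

6921

l(13) = l(14) / p = 6,118 / 0.884 = 6921.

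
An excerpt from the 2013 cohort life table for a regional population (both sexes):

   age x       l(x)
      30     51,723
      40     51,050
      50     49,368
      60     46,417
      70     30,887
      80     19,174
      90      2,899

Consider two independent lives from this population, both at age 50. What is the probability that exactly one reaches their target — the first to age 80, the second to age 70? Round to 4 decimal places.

p₁ = l(80)/l(50) = 19,174/49,368 = 0.388389; p₂ = l(70)/l(50) = 30,887/49,368 = 0.625648.
P(exactly one) = p₁(1−p₂) + (1−p₁)p₂ = 0.145394 + 0.382653 = 0.528047.

0.5280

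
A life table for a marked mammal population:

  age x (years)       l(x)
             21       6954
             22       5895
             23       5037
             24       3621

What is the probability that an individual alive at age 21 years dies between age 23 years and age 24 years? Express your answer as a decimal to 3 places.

This is the probability of reaching 23 but not 24, conditional on being alive at 21: (l(23) − l(24)) / l(21).
= (5037 − 3621) / 6954 = 1416 / 6954 = 0.203624.

0.204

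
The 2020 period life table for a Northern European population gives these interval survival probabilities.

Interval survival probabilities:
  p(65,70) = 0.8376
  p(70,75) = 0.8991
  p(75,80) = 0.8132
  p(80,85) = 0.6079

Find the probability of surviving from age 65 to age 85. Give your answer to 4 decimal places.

0.3723

The overall survival probability is 0.8376 × 0.8991 × 0.8132 × 0.6079.
= 0.372284.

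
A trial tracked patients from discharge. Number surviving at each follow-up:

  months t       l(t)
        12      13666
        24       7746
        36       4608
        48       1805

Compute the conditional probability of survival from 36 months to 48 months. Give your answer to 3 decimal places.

0.392

The conditional survival probability is l(48)/l(36) = 1805/4608 = 0.391710.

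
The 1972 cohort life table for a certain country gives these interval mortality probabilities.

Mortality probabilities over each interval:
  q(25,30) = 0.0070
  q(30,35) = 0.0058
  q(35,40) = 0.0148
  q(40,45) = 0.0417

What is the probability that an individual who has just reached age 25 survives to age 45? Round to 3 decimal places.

P(survive 25→45) = (1 − 0.0070) × (1 − 0.0058) × (1 − 0.0148) × (1 − 0.0417).
= 0.9930 × 0.9942 × 0.9852 × 0.9583 = 0.932071.

0.932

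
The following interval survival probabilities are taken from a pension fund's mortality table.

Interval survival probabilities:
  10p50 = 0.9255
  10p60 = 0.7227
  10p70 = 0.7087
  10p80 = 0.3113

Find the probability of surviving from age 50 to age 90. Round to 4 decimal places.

Chaining the interval survival probabilities: 0.9255 × 0.7227 × 0.7087 × 0.3113.
= 0.147563.

0.1476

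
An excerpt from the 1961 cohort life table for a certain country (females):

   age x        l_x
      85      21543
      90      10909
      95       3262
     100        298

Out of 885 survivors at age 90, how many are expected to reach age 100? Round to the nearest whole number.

The relevant probability is 298/10909 = 0.027317.
Expected number = 885 × 0.027317 = 24.

24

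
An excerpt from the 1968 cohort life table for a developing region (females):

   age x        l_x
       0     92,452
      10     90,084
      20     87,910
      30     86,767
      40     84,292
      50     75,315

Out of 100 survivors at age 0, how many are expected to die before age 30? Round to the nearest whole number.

The relevant probability is 1 − 86,767/92,452 = 0.061491.
Expected number = 100 × 0.061491 = 6.

6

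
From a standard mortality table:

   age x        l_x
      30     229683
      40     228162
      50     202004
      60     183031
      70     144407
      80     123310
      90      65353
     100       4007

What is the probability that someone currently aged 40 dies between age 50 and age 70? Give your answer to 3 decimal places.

0.252

We want 10|20q40 = (l_50 − l_70)/l_40.
This is the probability of reaching 50 but not 70, conditional on being alive at 40: (l_50 − l_70) / l_40.
= (202004 − 144407) / 228162 = 57597 / 228162 = 0.252439.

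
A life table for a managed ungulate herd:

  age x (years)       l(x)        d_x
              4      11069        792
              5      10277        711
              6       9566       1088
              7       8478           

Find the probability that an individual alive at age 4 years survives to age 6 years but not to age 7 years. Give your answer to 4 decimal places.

This is the probability of reaching 6 but not 7, conditional on being alive at 4: (l(6) − l(7)) / l(4).
= (9566 − 8478) / 11069 = 1088 / 11069 = 0.098293.

0.0983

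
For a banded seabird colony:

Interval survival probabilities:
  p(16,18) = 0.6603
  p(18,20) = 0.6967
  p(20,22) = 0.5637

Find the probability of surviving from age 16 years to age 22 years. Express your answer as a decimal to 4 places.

Survival from 16 to 22 is the product of surviving each interval: 0.6603 × 0.6967 × 0.5637.
= 0.259319.

0.2593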